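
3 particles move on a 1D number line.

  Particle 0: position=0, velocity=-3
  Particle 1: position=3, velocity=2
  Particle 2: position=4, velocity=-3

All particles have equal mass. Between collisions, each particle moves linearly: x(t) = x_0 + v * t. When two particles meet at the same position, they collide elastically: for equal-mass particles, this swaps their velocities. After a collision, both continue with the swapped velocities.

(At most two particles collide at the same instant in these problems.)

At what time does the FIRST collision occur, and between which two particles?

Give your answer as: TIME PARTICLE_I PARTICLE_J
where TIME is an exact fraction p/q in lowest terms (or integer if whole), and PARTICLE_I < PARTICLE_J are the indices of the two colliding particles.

Pair (0,1): pos 0,3 vel -3,2 -> not approaching (rel speed -5 <= 0)
Pair (1,2): pos 3,4 vel 2,-3 -> gap=1, closing at 5/unit, collide at t=1/5
Earliest collision: t=1/5 between 1 and 2

Answer: 1/5 1 2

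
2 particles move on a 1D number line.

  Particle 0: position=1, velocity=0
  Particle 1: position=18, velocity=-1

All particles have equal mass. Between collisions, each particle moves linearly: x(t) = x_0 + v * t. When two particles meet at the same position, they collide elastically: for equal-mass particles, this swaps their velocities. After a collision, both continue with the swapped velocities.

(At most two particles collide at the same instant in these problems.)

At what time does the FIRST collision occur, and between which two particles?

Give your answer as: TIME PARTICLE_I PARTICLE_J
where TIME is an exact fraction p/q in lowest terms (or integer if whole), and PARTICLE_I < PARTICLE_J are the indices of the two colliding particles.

Answer: 17 0 1

Derivation:
Pair (0,1): pos 1,18 vel 0,-1 -> gap=17, closing at 1/unit, collide at t=17
Earliest collision: t=17 between 0 and 1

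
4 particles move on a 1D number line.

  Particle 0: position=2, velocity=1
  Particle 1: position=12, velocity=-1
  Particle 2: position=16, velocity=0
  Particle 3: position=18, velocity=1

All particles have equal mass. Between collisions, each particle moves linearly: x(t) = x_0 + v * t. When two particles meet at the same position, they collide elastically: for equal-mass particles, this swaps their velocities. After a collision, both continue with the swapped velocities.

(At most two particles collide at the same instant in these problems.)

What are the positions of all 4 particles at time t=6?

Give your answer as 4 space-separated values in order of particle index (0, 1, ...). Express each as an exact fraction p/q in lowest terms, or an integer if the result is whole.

Answer: 6 8 16 24

Derivation:
Collision at t=5: particles 0 and 1 swap velocities; positions: p0=7 p1=7 p2=16 p3=23; velocities now: v0=-1 v1=1 v2=0 v3=1
Advance to t=6 (no further collisions before then); velocities: v0=-1 v1=1 v2=0 v3=1; positions = 6 8 16 24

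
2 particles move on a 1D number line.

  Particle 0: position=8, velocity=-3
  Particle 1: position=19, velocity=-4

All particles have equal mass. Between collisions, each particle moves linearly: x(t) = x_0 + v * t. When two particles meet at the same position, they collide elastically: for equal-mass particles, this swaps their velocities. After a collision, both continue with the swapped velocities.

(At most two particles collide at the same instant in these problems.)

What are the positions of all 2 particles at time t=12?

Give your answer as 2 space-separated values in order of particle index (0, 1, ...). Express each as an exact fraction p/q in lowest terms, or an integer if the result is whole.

Collision at t=11: particles 0 and 1 swap velocities; positions: p0=-25 p1=-25; velocities now: v0=-4 v1=-3
Advance to t=12 (no further collisions before then); velocities: v0=-4 v1=-3; positions = -29 -28

Answer: -29 -28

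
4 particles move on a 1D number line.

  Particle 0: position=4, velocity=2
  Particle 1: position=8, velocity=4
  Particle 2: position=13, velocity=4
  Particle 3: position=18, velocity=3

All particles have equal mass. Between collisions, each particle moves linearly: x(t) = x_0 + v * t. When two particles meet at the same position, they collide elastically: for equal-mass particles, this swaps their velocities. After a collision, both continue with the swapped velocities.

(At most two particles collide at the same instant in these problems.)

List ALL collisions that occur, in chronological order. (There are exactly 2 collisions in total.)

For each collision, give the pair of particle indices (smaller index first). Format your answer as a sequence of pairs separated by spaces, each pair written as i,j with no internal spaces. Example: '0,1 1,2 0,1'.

Answer: 2,3 1,2

Derivation:
Collision at t=5: particles 2 and 3 swap velocities; positions: p0=14 p1=28 p2=33 p3=33; velocities now: v0=2 v1=4 v2=3 v3=4
Collision at t=10: particles 1 and 2 swap velocities; positions: p0=24 p1=48 p2=48 p3=53; velocities now: v0=2 v1=3 v2=4 v3=4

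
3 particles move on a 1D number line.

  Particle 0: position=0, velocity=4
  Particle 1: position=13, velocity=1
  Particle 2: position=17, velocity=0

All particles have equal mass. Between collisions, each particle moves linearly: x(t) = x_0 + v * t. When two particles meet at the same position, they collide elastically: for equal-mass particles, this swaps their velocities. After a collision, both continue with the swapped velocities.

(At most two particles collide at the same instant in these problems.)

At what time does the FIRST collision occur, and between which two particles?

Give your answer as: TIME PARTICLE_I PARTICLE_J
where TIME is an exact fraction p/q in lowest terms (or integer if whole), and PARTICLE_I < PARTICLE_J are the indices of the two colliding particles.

Pair (0,1): pos 0,13 vel 4,1 -> gap=13, closing at 3/unit, collide at t=13/3
Pair (1,2): pos 13,17 vel 1,0 -> gap=4, closing at 1/unit, collide at t=4
Earliest collision: t=4 between 1 and 2

Answer: 4 1 2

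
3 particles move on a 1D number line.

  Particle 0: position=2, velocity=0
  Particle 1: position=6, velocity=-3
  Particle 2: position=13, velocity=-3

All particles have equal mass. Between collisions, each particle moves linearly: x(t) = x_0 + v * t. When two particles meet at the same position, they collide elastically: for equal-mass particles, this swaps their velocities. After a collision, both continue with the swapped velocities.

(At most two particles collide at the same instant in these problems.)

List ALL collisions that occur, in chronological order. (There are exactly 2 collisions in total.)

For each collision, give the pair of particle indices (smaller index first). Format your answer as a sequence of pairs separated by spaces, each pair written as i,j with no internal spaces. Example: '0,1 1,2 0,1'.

Collision at t=4/3: particles 0 and 1 swap velocities; positions: p0=2 p1=2 p2=9; velocities now: v0=-3 v1=0 v2=-3
Collision at t=11/3: particles 1 and 2 swap velocities; positions: p0=-5 p1=2 p2=2; velocities now: v0=-3 v1=-3 v2=0

Answer: 0,1 1,2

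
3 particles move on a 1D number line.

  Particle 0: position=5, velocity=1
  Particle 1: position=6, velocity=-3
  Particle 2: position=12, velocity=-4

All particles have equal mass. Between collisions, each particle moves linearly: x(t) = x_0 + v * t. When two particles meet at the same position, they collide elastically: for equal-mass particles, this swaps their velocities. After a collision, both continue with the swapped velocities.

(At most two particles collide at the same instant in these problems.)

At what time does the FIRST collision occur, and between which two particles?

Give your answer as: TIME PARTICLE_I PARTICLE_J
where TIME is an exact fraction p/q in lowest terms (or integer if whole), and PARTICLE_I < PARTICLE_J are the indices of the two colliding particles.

Pair (0,1): pos 5,6 vel 1,-3 -> gap=1, closing at 4/unit, collide at t=1/4
Pair (1,2): pos 6,12 vel -3,-4 -> gap=6, closing at 1/unit, collide at t=6
Earliest collision: t=1/4 between 0 and 1

Answer: 1/4 0 1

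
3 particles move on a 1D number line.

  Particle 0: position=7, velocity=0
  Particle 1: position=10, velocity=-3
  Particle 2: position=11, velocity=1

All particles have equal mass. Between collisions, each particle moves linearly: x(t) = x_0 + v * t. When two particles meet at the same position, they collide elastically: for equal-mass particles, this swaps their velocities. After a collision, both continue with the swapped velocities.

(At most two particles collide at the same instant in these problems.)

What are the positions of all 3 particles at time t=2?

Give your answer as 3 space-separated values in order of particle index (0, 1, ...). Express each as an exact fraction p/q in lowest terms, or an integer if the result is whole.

Answer: 4 7 13

Derivation:
Collision at t=1: particles 0 and 1 swap velocities; positions: p0=7 p1=7 p2=12; velocities now: v0=-3 v1=0 v2=1
Advance to t=2 (no further collisions before then); velocities: v0=-3 v1=0 v2=1; positions = 4 7 13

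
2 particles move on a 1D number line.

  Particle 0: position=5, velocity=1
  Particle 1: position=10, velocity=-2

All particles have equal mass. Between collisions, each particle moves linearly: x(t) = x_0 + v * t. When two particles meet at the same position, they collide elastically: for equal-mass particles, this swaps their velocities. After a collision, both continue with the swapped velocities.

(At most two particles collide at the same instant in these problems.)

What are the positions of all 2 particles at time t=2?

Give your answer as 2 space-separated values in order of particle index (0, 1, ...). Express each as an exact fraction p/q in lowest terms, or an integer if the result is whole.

Answer: 6 7

Derivation:
Collision at t=5/3: particles 0 and 1 swap velocities; positions: p0=20/3 p1=20/3; velocities now: v0=-2 v1=1
Advance to t=2 (no further collisions before then); velocities: v0=-2 v1=1; positions = 6 7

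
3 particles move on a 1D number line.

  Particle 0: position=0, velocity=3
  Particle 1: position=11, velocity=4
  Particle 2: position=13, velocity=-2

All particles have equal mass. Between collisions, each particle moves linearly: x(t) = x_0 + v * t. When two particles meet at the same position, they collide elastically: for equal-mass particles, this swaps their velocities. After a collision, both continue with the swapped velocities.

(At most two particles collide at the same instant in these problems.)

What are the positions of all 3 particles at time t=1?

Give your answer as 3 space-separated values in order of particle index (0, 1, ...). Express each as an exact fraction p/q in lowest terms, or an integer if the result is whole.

Collision at t=1/3: particles 1 and 2 swap velocities; positions: p0=1 p1=37/3 p2=37/3; velocities now: v0=3 v1=-2 v2=4
Advance to t=1 (no further collisions before then); velocities: v0=3 v1=-2 v2=4; positions = 3 11 15

Answer: 3 11 15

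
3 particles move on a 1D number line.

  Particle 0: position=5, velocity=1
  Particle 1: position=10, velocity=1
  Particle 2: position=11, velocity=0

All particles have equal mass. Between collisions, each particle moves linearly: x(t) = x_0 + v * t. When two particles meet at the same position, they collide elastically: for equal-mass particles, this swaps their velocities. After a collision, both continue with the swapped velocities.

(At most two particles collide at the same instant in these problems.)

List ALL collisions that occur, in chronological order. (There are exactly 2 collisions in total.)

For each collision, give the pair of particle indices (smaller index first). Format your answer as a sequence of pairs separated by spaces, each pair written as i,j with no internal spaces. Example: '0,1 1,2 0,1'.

Answer: 1,2 0,1

Derivation:
Collision at t=1: particles 1 and 2 swap velocities; positions: p0=6 p1=11 p2=11; velocities now: v0=1 v1=0 v2=1
Collision at t=6: particles 0 and 1 swap velocities; positions: p0=11 p1=11 p2=16; velocities now: v0=0 v1=1 v2=1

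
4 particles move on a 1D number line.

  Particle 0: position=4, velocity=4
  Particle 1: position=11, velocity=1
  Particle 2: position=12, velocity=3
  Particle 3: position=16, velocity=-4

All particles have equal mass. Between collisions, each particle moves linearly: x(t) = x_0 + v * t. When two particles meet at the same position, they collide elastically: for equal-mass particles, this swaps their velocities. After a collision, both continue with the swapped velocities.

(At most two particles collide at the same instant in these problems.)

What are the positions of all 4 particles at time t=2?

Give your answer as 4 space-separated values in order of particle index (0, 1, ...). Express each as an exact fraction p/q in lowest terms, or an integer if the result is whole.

Collision at t=4/7: particles 2 and 3 swap velocities; positions: p0=44/7 p1=81/7 p2=96/7 p3=96/7; velocities now: v0=4 v1=1 v2=-4 v3=3
Collision at t=1: particles 1 and 2 swap velocities; positions: p0=8 p1=12 p2=12 p3=15; velocities now: v0=4 v1=-4 v2=1 v3=3
Collision at t=3/2: particles 0 and 1 swap velocities; positions: p0=10 p1=10 p2=25/2 p3=33/2; velocities now: v0=-4 v1=4 v2=1 v3=3
Advance to t=2 (no further collisions before then); velocities: v0=-4 v1=4 v2=1 v3=3; positions = 8 12 13 18

Answer: 8 12 13 18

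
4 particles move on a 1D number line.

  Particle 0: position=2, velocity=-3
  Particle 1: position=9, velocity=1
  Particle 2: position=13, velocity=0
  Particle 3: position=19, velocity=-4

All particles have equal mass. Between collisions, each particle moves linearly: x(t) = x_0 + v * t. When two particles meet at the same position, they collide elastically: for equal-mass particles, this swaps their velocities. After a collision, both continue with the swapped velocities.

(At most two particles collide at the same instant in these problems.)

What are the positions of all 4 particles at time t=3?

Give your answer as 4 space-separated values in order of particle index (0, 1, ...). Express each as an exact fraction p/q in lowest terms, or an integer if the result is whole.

Answer: -7 7 12 13

Derivation:
Collision at t=3/2: particles 2 and 3 swap velocities; positions: p0=-5/2 p1=21/2 p2=13 p3=13; velocities now: v0=-3 v1=1 v2=-4 v3=0
Collision at t=2: particles 1 and 2 swap velocities; positions: p0=-4 p1=11 p2=11 p3=13; velocities now: v0=-3 v1=-4 v2=1 v3=0
Advance to t=3 (no further collisions before then); velocities: v0=-3 v1=-4 v2=1 v3=0; positions = -7 7 12 13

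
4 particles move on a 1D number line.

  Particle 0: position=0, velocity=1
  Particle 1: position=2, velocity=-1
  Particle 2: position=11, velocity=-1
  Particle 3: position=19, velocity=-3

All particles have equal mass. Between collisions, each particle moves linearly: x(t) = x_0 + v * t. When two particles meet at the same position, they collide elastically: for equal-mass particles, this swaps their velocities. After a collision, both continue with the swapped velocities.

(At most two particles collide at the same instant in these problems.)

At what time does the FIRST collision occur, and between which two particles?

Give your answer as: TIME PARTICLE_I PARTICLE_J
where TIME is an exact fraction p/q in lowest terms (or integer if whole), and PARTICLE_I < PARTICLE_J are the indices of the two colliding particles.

Pair (0,1): pos 0,2 vel 1,-1 -> gap=2, closing at 2/unit, collide at t=1
Pair (1,2): pos 2,11 vel -1,-1 -> not approaching (rel speed 0 <= 0)
Pair (2,3): pos 11,19 vel -1,-3 -> gap=8, closing at 2/unit, collide at t=4
Earliest collision: t=1 between 0 and 1

Answer: 1 0 1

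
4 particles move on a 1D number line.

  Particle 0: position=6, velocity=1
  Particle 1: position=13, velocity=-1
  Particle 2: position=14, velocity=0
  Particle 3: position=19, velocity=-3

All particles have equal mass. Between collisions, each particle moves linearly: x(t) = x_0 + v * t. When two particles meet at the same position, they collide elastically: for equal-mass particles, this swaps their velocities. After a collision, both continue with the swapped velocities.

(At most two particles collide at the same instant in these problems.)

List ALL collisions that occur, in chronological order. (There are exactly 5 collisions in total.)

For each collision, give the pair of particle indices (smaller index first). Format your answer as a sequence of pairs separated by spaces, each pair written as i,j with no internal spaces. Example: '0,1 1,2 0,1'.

Collision at t=5/3: particles 2 and 3 swap velocities; positions: p0=23/3 p1=34/3 p2=14 p3=14; velocities now: v0=1 v1=-1 v2=-3 v3=0
Collision at t=3: particles 1 and 2 swap velocities; positions: p0=9 p1=10 p2=10 p3=14; velocities now: v0=1 v1=-3 v2=-1 v3=0
Collision at t=13/4: particles 0 and 1 swap velocities; positions: p0=37/4 p1=37/4 p2=39/4 p3=14; velocities now: v0=-3 v1=1 v2=-1 v3=0
Collision at t=7/2: particles 1 and 2 swap velocities; positions: p0=17/2 p1=19/2 p2=19/2 p3=14; velocities now: v0=-3 v1=-1 v2=1 v3=0
Collision at t=8: particles 2 and 3 swap velocities; positions: p0=-5 p1=5 p2=14 p3=14; velocities now: v0=-3 v1=-1 v2=0 v3=1

Answer: 2,3 1,2 0,1 1,2 2,3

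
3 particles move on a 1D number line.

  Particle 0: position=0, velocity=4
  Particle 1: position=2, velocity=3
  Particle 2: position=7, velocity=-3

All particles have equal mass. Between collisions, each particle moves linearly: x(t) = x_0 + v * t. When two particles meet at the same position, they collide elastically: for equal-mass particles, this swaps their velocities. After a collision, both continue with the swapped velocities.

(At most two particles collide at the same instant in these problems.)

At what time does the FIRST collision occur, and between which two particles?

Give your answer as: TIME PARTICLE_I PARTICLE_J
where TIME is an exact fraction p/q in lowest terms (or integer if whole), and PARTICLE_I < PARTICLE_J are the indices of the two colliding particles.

Pair (0,1): pos 0,2 vel 4,3 -> gap=2, closing at 1/unit, collide at t=2
Pair (1,2): pos 2,7 vel 3,-3 -> gap=5, closing at 6/unit, collide at t=5/6
Earliest collision: t=5/6 between 1 and 2

Answer: 5/6 1 2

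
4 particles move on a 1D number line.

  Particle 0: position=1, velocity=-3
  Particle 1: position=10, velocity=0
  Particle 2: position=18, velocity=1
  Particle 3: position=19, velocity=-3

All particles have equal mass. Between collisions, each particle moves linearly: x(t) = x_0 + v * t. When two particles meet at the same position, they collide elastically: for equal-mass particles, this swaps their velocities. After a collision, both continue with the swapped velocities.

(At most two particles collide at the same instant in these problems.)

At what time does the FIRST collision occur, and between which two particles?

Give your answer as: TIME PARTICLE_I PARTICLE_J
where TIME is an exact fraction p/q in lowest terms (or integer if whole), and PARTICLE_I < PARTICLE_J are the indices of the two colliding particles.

Answer: 1/4 2 3

Derivation:
Pair (0,1): pos 1,10 vel -3,0 -> not approaching (rel speed -3 <= 0)
Pair (1,2): pos 10,18 vel 0,1 -> not approaching (rel speed -1 <= 0)
Pair (2,3): pos 18,19 vel 1,-3 -> gap=1, closing at 4/unit, collide at t=1/4
Earliest collision: t=1/4 between 2 and 3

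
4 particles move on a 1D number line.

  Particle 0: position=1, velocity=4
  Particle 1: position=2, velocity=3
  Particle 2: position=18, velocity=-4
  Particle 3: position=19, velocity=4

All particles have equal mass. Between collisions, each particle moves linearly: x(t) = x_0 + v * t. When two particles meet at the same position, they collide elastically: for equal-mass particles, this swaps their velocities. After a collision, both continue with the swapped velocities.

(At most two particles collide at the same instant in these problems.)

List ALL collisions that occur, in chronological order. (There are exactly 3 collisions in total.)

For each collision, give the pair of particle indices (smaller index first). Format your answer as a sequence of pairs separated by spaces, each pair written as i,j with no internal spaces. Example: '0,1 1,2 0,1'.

Collision at t=1: particles 0 and 1 swap velocities; positions: p0=5 p1=5 p2=14 p3=23; velocities now: v0=3 v1=4 v2=-4 v3=4
Collision at t=17/8: particles 1 and 2 swap velocities; positions: p0=67/8 p1=19/2 p2=19/2 p3=55/2; velocities now: v0=3 v1=-4 v2=4 v3=4
Collision at t=16/7: particles 0 and 1 swap velocities; positions: p0=62/7 p1=62/7 p2=71/7 p3=197/7; velocities now: v0=-4 v1=3 v2=4 v3=4

Answer: 0,1 1,2 0,1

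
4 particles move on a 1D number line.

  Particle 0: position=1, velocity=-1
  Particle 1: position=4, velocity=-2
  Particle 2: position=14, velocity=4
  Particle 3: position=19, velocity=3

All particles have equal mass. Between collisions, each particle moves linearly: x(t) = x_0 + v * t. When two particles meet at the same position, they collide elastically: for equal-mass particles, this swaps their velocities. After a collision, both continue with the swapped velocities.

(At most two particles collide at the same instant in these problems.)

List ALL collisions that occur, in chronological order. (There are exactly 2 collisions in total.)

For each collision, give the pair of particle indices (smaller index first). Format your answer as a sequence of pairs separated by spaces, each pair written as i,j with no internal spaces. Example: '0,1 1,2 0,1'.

Answer: 0,1 2,3

Derivation:
Collision at t=3: particles 0 and 1 swap velocities; positions: p0=-2 p1=-2 p2=26 p3=28; velocities now: v0=-2 v1=-1 v2=4 v3=3
Collision at t=5: particles 2 and 3 swap velocities; positions: p0=-6 p1=-4 p2=34 p3=34; velocities now: v0=-2 v1=-1 v2=3 v3=4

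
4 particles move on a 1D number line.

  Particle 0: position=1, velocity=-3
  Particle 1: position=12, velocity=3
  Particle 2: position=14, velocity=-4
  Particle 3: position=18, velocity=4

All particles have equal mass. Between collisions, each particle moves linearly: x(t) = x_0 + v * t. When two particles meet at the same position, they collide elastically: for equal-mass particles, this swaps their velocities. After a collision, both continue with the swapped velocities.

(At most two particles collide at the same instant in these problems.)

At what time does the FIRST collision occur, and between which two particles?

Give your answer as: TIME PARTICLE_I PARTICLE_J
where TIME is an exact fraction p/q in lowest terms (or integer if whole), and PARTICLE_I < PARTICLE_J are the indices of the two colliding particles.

Answer: 2/7 1 2

Derivation:
Pair (0,1): pos 1,12 vel -3,3 -> not approaching (rel speed -6 <= 0)
Pair (1,2): pos 12,14 vel 3,-4 -> gap=2, closing at 7/unit, collide at t=2/7
Pair (2,3): pos 14,18 vel -4,4 -> not approaching (rel speed -8 <= 0)
Earliest collision: t=2/7 between 1 and 2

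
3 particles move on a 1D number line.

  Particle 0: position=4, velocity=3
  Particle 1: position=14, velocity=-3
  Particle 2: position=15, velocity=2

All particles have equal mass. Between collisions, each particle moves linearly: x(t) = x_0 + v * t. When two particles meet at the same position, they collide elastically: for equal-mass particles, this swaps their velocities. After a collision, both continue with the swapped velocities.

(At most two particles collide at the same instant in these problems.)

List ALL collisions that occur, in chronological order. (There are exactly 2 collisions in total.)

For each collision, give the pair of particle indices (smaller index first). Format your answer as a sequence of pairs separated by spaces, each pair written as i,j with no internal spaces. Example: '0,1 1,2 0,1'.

Answer: 0,1 1,2

Derivation:
Collision at t=5/3: particles 0 and 1 swap velocities; positions: p0=9 p1=9 p2=55/3; velocities now: v0=-3 v1=3 v2=2
Collision at t=11: particles 1 and 2 swap velocities; positions: p0=-19 p1=37 p2=37; velocities now: v0=-3 v1=2 v2=3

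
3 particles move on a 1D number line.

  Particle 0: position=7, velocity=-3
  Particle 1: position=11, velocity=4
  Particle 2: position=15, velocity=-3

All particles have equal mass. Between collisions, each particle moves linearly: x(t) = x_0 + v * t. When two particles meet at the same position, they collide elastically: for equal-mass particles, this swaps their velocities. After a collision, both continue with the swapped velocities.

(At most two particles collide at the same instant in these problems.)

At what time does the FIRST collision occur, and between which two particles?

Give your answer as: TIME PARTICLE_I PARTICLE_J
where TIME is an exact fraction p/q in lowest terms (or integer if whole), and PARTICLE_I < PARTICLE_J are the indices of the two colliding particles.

Answer: 4/7 1 2

Derivation:
Pair (0,1): pos 7,11 vel -3,4 -> not approaching (rel speed -7 <= 0)
Pair (1,2): pos 11,15 vel 4,-3 -> gap=4, closing at 7/unit, collide at t=4/7
Earliest collision: t=4/7 between 1 and 2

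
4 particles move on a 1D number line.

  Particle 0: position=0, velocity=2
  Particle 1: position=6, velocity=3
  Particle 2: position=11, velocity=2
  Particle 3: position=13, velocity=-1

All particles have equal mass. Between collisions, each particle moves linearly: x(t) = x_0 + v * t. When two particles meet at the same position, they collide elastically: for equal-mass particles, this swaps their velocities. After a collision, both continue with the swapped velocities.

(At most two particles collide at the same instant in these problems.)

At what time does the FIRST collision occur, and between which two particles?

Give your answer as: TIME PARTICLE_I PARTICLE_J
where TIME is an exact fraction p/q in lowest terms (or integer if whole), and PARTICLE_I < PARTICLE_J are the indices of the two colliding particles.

Answer: 2/3 2 3

Derivation:
Pair (0,1): pos 0,6 vel 2,3 -> not approaching (rel speed -1 <= 0)
Pair (1,2): pos 6,11 vel 3,2 -> gap=5, closing at 1/unit, collide at t=5
Pair (2,3): pos 11,13 vel 2,-1 -> gap=2, closing at 3/unit, collide at t=2/3
Earliest collision: t=2/3 between 2 and 3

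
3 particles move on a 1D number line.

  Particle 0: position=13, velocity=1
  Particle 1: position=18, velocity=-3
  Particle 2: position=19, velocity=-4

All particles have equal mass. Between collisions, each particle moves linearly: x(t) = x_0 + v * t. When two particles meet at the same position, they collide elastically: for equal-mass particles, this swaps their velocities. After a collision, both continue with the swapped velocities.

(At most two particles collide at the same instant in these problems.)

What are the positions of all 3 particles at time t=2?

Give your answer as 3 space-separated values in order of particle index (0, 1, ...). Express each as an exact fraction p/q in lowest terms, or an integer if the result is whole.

Answer: 11 12 15

Derivation:
Collision at t=1: particles 1 and 2 swap velocities; positions: p0=14 p1=15 p2=15; velocities now: v0=1 v1=-4 v2=-3
Collision at t=6/5: particles 0 and 1 swap velocities; positions: p0=71/5 p1=71/5 p2=72/5; velocities now: v0=-4 v1=1 v2=-3
Collision at t=5/4: particles 1 and 2 swap velocities; positions: p0=14 p1=57/4 p2=57/4; velocities now: v0=-4 v1=-3 v2=1
Advance to t=2 (no further collisions before then); velocities: v0=-4 v1=-3 v2=1; positions = 11 12 15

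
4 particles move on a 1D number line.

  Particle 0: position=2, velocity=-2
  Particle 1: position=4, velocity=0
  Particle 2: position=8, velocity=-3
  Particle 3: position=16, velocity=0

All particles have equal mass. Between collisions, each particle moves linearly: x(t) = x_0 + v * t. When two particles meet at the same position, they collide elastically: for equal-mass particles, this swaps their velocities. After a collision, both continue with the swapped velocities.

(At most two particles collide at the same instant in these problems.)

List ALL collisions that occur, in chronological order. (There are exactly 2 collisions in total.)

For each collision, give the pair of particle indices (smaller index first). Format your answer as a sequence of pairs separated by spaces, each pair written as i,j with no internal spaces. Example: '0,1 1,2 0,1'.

Collision at t=4/3: particles 1 and 2 swap velocities; positions: p0=-2/3 p1=4 p2=4 p3=16; velocities now: v0=-2 v1=-3 v2=0 v3=0
Collision at t=6: particles 0 and 1 swap velocities; positions: p0=-10 p1=-10 p2=4 p3=16; velocities now: v0=-3 v1=-2 v2=0 v3=0

Answer: 1,2 0,1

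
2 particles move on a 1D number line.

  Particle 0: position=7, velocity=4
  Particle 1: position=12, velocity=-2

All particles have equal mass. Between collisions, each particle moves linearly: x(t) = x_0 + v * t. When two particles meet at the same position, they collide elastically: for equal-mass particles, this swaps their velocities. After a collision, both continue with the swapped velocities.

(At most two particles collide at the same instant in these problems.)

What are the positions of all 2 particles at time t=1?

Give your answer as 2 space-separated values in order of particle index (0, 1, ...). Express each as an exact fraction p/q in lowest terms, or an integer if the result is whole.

Collision at t=5/6: particles 0 and 1 swap velocities; positions: p0=31/3 p1=31/3; velocities now: v0=-2 v1=4
Advance to t=1 (no further collisions before then); velocities: v0=-2 v1=4; positions = 10 11

Answer: 10 11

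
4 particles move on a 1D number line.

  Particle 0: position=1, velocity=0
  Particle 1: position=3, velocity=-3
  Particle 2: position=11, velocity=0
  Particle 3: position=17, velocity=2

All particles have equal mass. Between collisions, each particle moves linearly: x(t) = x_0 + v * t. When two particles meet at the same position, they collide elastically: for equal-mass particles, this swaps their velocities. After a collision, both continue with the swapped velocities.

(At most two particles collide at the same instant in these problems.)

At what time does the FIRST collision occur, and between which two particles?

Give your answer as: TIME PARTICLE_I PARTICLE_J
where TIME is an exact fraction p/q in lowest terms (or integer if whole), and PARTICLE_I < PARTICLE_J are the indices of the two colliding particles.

Pair (0,1): pos 1,3 vel 0,-3 -> gap=2, closing at 3/unit, collide at t=2/3
Pair (1,2): pos 3,11 vel -3,0 -> not approaching (rel speed -3 <= 0)
Pair (2,3): pos 11,17 vel 0,2 -> not approaching (rel speed -2 <= 0)
Earliest collision: t=2/3 between 0 and 1

Answer: 2/3 0 1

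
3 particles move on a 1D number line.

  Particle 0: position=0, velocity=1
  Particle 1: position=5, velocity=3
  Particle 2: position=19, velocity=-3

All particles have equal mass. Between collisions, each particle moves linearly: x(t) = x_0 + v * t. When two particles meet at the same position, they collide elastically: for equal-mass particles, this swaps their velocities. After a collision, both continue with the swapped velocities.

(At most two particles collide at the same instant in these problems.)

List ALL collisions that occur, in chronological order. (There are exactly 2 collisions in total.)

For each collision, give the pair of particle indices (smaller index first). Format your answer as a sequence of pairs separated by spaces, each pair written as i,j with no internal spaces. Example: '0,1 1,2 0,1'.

Collision at t=7/3: particles 1 and 2 swap velocities; positions: p0=7/3 p1=12 p2=12; velocities now: v0=1 v1=-3 v2=3
Collision at t=19/4: particles 0 and 1 swap velocities; positions: p0=19/4 p1=19/4 p2=77/4; velocities now: v0=-3 v1=1 v2=3

Answer: 1,2 0,1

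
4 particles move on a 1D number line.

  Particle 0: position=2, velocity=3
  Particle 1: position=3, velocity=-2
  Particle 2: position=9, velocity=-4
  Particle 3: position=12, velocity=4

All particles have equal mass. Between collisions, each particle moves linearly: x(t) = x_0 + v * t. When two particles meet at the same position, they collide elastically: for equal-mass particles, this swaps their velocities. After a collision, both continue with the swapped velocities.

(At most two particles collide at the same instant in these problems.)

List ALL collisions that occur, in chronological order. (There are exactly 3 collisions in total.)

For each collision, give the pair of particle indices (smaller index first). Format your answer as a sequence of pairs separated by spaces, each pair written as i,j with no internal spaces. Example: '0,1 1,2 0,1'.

Answer: 0,1 1,2 0,1

Derivation:
Collision at t=1/5: particles 0 and 1 swap velocities; positions: p0=13/5 p1=13/5 p2=41/5 p3=64/5; velocities now: v0=-2 v1=3 v2=-4 v3=4
Collision at t=1: particles 1 and 2 swap velocities; positions: p0=1 p1=5 p2=5 p3=16; velocities now: v0=-2 v1=-4 v2=3 v3=4
Collision at t=3: particles 0 and 1 swap velocities; positions: p0=-3 p1=-3 p2=11 p3=24; velocities now: v0=-4 v1=-2 v2=3 v3=4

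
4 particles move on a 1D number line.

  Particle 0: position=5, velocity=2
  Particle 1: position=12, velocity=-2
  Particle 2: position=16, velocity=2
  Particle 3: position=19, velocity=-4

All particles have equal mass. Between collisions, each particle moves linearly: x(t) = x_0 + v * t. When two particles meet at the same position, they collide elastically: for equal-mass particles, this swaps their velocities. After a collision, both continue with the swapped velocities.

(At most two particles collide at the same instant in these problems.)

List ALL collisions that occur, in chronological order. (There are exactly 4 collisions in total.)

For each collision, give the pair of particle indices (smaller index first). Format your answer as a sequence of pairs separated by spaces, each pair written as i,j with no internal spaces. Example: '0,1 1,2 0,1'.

Answer: 2,3 0,1 1,2 0,1

Derivation:
Collision at t=1/2: particles 2 and 3 swap velocities; positions: p0=6 p1=11 p2=17 p3=17; velocities now: v0=2 v1=-2 v2=-4 v3=2
Collision at t=7/4: particles 0 and 1 swap velocities; positions: p0=17/2 p1=17/2 p2=12 p3=39/2; velocities now: v0=-2 v1=2 v2=-4 v3=2
Collision at t=7/3: particles 1 and 2 swap velocities; positions: p0=22/3 p1=29/3 p2=29/3 p3=62/3; velocities now: v0=-2 v1=-4 v2=2 v3=2
Collision at t=7/2: particles 0 and 1 swap velocities; positions: p0=5 p1=5 p2=12 p3=23; velocities now: v0=-4 v1=-2 v2=2 v3=2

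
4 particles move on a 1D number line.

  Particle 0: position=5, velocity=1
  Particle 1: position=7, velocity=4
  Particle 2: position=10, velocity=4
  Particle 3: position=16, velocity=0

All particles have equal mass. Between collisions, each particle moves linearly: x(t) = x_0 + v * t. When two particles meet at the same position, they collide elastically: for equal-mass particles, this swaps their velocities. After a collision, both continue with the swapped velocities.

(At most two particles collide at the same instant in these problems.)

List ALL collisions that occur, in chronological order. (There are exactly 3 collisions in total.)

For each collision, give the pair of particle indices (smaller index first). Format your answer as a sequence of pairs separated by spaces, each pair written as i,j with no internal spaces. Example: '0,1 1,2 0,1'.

Answer: 2,3 1,2 0,1

Derivation:
Collision at t=3/2: particles 2 and 3 swap velocities; positions: p0=13/2 p1=13 p2=16 p3=16; velocities now: v0=1 v1=4 v2=0 v3=4
Collision at t=9/4: particles 1 and 2 swap velocities; positions: p0=29/4 p1=16 p2=16 p3=19; velocities now: v0=1 v1=0 v2=4 v3=4
Collision at t=11: particles 0 and 1 swap velocities; positions: p0=16 p1=16 p2=51 p3=54; velocities now: v0=0 v1=1 v2=4 v3=4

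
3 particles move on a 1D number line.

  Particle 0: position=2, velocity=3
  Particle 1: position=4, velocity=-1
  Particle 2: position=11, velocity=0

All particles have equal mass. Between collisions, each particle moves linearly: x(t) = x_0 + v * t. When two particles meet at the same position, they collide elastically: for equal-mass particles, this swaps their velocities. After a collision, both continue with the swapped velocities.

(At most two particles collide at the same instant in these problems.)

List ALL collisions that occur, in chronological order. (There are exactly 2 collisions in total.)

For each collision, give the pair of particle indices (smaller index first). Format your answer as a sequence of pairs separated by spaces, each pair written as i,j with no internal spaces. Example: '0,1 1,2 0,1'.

Collision at t=1/2: particles 0 and 1 swap velocities; positions: p0=7/2 p1=7/2 p2=11; velocities now: v0=-1 v1=3 v2=0
Collision at t=3: particles 1 and 2 swap velocities; positions: p0=1 p1=11 p2=11; velocities now: v0=-1 v1=0 v2=3

Answer: 0,1 1,2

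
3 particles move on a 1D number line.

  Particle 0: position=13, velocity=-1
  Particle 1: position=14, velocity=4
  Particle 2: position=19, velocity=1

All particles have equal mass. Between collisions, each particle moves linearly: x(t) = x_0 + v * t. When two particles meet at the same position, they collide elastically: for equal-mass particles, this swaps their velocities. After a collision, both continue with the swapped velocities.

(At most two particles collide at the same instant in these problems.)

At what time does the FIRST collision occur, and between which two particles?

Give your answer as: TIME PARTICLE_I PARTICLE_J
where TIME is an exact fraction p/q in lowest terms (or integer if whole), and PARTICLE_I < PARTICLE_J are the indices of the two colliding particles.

Pair (0,1): pos 13,14 vel -1,4 -> not approaching (rel speed -5 <= 0)
Pair (1,2): pos 14,19 vel 4,1 -> gap=5, closing at 3/unit, collide at t=5/3
Earliest collision: t=5/3 between 1 and 2

Answer: 5/3 1 2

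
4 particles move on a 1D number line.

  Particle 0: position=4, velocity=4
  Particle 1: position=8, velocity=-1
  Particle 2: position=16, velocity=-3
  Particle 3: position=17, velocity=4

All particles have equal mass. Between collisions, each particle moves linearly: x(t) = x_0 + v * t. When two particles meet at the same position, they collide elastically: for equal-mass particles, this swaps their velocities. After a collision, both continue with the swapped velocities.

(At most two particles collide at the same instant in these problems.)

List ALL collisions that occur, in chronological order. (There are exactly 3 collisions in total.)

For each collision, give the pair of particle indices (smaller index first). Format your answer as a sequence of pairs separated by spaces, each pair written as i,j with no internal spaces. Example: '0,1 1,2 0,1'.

Answer: 0,1 1,2 0,1

Derivation:
Collision at t=4/5: particles 0 and 1 swap velocities; positions: p0=36/5 p1=36/5 p2=68/5 p3=101/5; velocities now: v0=-1 v1=4 v2=-3 v3=4
Collision at t=12/7: particles 1 and 2 swap velocities; positions: p0=44/7 p1=76/7 p2=76/7 p3=167/7; velocities now: v0=-1 v1=-3 v2=4 v3=4
Collision at t=4: particles 0 and 1 swap velocities; positions: p0=4 p1=4 p2=20 p3=33; velocities now: v0=-3 v1=-1 v2=4 v3=4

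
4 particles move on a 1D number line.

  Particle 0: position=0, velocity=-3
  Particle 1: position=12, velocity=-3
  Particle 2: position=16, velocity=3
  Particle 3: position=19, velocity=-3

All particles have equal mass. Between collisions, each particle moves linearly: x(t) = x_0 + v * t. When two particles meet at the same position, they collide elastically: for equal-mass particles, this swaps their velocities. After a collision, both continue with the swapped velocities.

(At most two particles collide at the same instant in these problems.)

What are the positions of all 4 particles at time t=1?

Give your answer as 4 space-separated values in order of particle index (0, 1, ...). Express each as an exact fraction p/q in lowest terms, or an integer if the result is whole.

Collision at t=1/2: particles 2 and 3 swap velocities; positions: p0=-3/2 p1=21/2 p2=35/2 p3=35/2; velocities now: v0=-3 v1=-3 v2=-3 v3=3
Advance to t=1 (no further collisions before then); velocities: v0=-3 v1=-3 v2=-3 v3=3; positions = -3 9 16 19

Answer: -3 9 16 19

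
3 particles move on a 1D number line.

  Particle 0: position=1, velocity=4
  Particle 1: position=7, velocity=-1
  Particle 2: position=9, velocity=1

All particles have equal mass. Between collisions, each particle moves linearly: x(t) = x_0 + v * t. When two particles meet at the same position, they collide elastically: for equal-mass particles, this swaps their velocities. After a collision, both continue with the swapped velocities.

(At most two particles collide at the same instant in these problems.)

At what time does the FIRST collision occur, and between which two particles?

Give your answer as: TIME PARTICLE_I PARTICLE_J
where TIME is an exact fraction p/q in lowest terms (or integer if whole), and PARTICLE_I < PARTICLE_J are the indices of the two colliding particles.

Pair (0,1): pos 1,7 vel 4,-1 -> gap=6, closing at 5/unit, collide at t=6/5
Pair (1,2): pos 7,9 vel -1,1 -> not approaching (rel speed -2 <= 0)
Earliest collision: t=6/5 between 0 and 1

Answer: 6/5 0 1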